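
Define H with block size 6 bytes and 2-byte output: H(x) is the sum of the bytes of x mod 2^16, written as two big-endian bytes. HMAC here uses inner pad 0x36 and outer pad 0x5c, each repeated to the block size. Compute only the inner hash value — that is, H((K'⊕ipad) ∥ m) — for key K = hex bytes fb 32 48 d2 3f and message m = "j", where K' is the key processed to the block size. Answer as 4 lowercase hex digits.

02dc

Key hex bytes fb 32 48 d2 3f is 5 bytes ≤ B = 6; zero-pad to 6 bytes: K' = fb 32 48 d2 3f 00.
K' ⊕ ipad = cd 04 7e e4 09 36.
Inner input = cd 04 7e e4 09 36 ∥ 6a.
Inner hash: sum = 205+4+126+228+9+54+106 = 732 → 02 dc.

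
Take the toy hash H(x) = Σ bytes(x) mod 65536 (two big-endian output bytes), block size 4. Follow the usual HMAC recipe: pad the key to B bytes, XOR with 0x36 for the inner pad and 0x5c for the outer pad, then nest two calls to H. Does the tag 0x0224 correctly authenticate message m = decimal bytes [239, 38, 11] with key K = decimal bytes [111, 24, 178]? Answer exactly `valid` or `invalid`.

Key decimal bytes [111, 24, 178] = 6f 18 b2 is 3 bytes ≤ B = 4; zero-pad to 4 bytes: K' = 6f 18 b2 00.
K' ⊕ ipad = 59 2e 84 36; K' ⊕ opad = 33 44 ee 5c.
Inner hash: sum = 89+46+132+54+239+38+11 = 609 → 02 61.
Outer hash (recomputed tag): sum = 51+68+238+92+2+97 = 548 → 02 24.
Recomputed tag = 0224; claimed = 0224 → match.

valid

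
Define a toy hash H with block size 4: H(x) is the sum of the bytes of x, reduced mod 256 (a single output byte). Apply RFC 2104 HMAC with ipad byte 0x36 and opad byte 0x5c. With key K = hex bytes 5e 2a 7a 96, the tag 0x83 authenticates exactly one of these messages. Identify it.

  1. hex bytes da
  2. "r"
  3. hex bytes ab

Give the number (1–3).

Key hex bytes 5e 2a 7a 96 is exactly B = 4 bytes: K' = 5e 2a 7a 96.
K' ⊕ ipad = 68 1c 4c a0; K' ⊕ opad = 02 76 26 ca.
m1: inner = H(68 1c 4c a0 da) = 4a; tag = H(02 76 26 ca 4a) = b2
m2: inner = H(68 1c 4c a0 72) = e2; tag = H(02 76 26 ca e2) = 4a
m3: inner = H(68 1c 4c a0 ab) = 1b; tag = H(02 76 26 ca 1b) = 83 ← matches

3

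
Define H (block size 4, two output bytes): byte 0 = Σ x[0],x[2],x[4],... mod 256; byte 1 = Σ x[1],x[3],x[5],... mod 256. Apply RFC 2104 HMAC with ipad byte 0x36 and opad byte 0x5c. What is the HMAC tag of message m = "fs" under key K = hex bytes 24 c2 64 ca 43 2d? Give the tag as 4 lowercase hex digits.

8c79

Key hex bytes 24 c2 64 ca 43 2d is 6 bytes > B = 4, so hash it first: H(key) = cb b9, then zero-pad to 4 bytes: K' = cb b9 00 00.
K' ⊕ ipad = fd 8f 36 36.  K' ⊕ opad = 97 e5 5c 5c.
Inner input = (K'⊕ipad) ∥ m = fd 8f 36 36 ∥ 66 73.
Inner hash: even-index sum = 409 mod 256 = 153; odd-index sum = 312 mod 256 = 56 → 99 38.
Outer input = (K'⊕opad) ∥ inner = 97 e5 5c 5c ∥ 99 38.
Outer hash (tag): even-index sum = 396 mod 256 = 140; odd-index sum = 377 mod 256 = 121 → 8c 79.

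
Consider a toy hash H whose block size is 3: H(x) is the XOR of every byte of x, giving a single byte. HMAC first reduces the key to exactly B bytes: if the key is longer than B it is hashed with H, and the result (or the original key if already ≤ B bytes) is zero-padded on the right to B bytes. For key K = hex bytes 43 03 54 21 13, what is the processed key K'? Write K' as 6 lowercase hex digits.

260000

|K| = 5 > B = 3, so first hash the key.
H(K): XOR 43⊕03⊕54⊕21⊕13 = 26.
Zero-pad H(K) = 26 to 3 bytes: K' = 26 00 00.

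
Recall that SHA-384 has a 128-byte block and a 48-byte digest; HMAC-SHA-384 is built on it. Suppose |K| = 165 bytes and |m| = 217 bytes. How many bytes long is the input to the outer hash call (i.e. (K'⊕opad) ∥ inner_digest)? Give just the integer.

Key is 165 > 128 bytes, so it is hashed to 48 bytes then zero-padded to 128: |K'| = 128.
Outer input = (K'⊕opad) ∥ H(inner) → 128 + 48 = 176 bytes.

176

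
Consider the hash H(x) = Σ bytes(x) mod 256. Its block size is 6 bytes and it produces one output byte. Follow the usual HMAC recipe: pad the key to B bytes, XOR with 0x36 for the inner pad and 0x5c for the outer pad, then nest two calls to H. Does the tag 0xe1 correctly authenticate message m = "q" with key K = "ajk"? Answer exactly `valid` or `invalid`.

Key "ajk" = 61 6a 6b is 3 bytes ≤ B = 6; zero-pad to 6 bytes: K' = 61 6a 6b 00 00 00.
K' ⊕ ipad = 57 5c 5d 36 36 36; K' ⊕ opad = 3d 36 37 5c 5c 5c.
Inner hash: sum = 87+92+93+54+54+54+113 = 547; mod 256 = 35 → 23.
Outer hash (recomputed tag): sum = 61+54+55+92+92+92+35 = 481; mod 256 = 225 → e1.
Recomputed tag = e1; claimed = e1 → match.

valid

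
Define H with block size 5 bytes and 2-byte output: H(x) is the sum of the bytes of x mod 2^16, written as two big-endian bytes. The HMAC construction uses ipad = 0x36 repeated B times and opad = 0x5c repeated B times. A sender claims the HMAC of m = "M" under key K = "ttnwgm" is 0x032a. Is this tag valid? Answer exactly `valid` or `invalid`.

valid

Key "ttnwgm" = 74 74 6e 77 67 6d is 6 bytes > B = 5, so hash it first: H(key) = 02 a1, then zero-pad to 5 bytes: K' = 02 a1 00 00 00.
K' ⊕ ipad = 34 97 36 36 36; K' ⊕ opad = 5e fd 5c 5c 5c.
Inner hash: sum = 52+151+54+54+54+77 = 442 → 01 ba.
Outer hash (recomputed tag): sum = 94+253+92+92+92+1+186 = 810 → 03 2a.
Recomputed tag = 032a; claimed = 032a → match.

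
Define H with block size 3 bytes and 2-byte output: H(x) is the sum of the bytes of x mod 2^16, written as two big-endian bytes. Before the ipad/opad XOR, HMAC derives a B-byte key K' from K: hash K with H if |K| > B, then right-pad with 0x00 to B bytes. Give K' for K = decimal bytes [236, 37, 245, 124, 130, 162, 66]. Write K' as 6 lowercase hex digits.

03e800

|K| = 7 > B = 3, so first hash the key.
H(K): sum = 236+37+245+124+130+162+66 = 1000 → 03 e8.
Zero-pad H(K) = 03 e8 to 3 bytes: K' = 03 e8 00.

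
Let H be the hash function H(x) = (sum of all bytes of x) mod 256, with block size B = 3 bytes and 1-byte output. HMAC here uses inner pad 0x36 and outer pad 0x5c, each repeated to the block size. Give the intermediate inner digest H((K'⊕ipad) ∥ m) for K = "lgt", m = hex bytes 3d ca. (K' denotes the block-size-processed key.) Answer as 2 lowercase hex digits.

Key "lgt" = 6c 67 74 is exactly B = 3 bytes: K' = 6c 67 74.
K' ⊕ ipad = 5a 51 42.
Inner input = 5a 51 42 ∥ 3d ca.
Inner hash: sum = 90+81+66+61+202 = 500; mod 256 = 244 → f4.

f4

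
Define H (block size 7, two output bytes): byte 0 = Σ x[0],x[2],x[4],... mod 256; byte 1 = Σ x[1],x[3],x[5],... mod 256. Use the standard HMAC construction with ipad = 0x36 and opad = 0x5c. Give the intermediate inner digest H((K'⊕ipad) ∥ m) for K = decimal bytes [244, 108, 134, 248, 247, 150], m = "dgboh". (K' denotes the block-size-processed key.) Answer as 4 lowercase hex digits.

Key decimal bytes [244, 108, 134, 248, 247, 150] = f4 6c 86 f8 f7 96 is 6 bytes ≤ B = 7; zero-pad to 7 bytes: K' = f4 6c 86 f8 f7 96 00.
K' ⊕ ipad = c2 5a b0 ce c1 a0 36.
Inner input = c2 5a b0 ce c1 a0 36 ∥ 64 67 62 6f 68.
Inner hash: even-index sum = 831 mod 256 = 63; odd-index sum = 758 mod 256 = 246 → 3f f6.

3ff6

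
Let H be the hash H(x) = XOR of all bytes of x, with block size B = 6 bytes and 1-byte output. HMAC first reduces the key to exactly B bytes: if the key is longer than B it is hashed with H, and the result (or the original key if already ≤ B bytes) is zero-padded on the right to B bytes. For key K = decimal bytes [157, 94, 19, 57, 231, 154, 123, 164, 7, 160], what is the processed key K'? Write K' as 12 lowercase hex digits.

|K| = 10 > B = 6, so first hash the key.
H(K): XOR 9d⊕5e⊕13⊕39⊕e7⊕9a⊕7b⊕a4⊕07⊕a0 = ec.
Zero-pad H(K) = ec to 6 bytes: K' = ec 00 00 00 00 00.

ec0000000000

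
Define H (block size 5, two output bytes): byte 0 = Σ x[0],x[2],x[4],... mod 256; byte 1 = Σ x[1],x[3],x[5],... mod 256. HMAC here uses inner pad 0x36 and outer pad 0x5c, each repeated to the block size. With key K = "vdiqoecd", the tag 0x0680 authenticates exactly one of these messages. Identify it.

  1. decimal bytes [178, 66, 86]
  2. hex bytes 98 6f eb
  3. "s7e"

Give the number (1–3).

Key "vdiqoecd" = 76 64 69 71 6f 65 63 64 is 8 bytes > B = 5, so hash it first: H(key) = b1 9e, then zero-pad to 5 bytes: K' = b1 9e 00 00 00.
K' ⊕ ipad = 87 a8 36 36 36; K' ⊕ opad = ed c2 5c 5c 5c.
m1: inner = H(87 a8 36 36 36 b2 42 56) = 35 e6; tag = H(ed c2 5c 5c 5c 35 e6) = 8b53
m2: inner = H(87 a8 36 36 36 98 6f eb) = 62 61; tag = H(ed c2 5c 5c 5c 62 61) = 0680 ← matches
m3: inner = H(87 a8 36 36 36 73 37 65) = 2a b6; tag = H(ed c2 5c 5c 5c 2a b6) = 5b48

2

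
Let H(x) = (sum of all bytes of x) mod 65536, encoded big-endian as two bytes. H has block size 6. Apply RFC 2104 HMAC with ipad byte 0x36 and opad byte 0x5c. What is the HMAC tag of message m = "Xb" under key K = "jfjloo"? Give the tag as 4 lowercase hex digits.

020c

Key "jfjloo" = 6a 66 6a 6c 6f 6f is exactly B = 6 bytes: K' = 6a 66 6a 6c 6f 6f.
K' ⊕ ipad = 5c 50 5c 5a 59 59.  K' ⊕ opad = 36 3a 36 30 33 33.
Inner input = (K'⊕ipad) ∥ m = 5c 50 5c 5a 59 59 ∥ 58 62.
Inner hash: sum = 92+80+92+90+89+89+88+98 = 718 → 02 ce.
Outer input = (K'⊕opad) ∥ inner = 36 3a 36 30 33 33 ∥ 02 ce.
Outer hash (tag): sum = 54+58+54+48+51+51+2+206 = 524 → 02 0c.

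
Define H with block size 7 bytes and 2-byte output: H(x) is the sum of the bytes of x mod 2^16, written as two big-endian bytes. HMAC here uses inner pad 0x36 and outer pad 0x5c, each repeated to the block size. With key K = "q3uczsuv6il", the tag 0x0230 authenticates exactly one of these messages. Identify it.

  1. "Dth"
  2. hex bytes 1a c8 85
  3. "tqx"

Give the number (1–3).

Key "q3uczsuv6il" = 71 33 75 63 7a 73 75 76 36 69 6c is 11 bytes > B = 7, so hash it first: H(key) = 04 5f, then zero-pad to 7 bytes: K' = 04 5f 00 00 00 00 00.
K' ⊕ ipad = 32 69 36 36 36 36 36; K' ⊕ opad = 58 03 5c 5c 5c 5c 5c.
m1: inner = H(32 69 36 36 36 36 36 44 74 68) = 02 c9; tag = H(58 03 5c 5c 5c 5c 5c 02 c9) = 02f2
m2: inner = H(32 69 36 36 36 36 36 1a c8 85) = 03 10; tag = H(58 03 5c 5c 5c 5c 5c 03 10) = 023a
m3: inner = H(32 69 36 36 36 36 36 74 71 78) = 03 06; tag = H(58 03 5c 5c 5c 5c 5c 03 06) = 0230 ← matches

3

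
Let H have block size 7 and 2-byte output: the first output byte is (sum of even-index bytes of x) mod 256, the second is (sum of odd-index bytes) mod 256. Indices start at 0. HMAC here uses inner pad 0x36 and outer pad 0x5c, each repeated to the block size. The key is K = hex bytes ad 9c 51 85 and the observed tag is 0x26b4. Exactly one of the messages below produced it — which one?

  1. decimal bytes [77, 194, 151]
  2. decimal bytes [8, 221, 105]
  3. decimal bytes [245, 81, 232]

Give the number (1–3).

Key hex bytes ad 9c 51 85 is 4 bytes ≤ B = 7; zero-pad to 7 bytes: K' = ad 9c 51 85 00 00 00.
K' ⊕ ipad = 9b aa 67 b3 36 36 36; K' ⊕ opad = f1 c0 0d d9 5c 5c 5c.
m1: inner = H(9b aa 67 b3 36 36 36 4d c2 97) = 30 77; tag = H(f1 c0 0d d9 5c 5c 5c 30 77) = 2d25
m2: inner = H(9b aa 67 b3 36 36 36 08 dd 69) = 4b 04; tag = H(f1 c0 0d d9 5c 5c 5c 4b 04) = ba40
m3: inner = H(9b aa 67 b3 36 36 36 f5 51 e8) = bf 70; tag = H(f1 c0 0d d9 5c 5c 5c bf 70) = 26b4 ← matches

3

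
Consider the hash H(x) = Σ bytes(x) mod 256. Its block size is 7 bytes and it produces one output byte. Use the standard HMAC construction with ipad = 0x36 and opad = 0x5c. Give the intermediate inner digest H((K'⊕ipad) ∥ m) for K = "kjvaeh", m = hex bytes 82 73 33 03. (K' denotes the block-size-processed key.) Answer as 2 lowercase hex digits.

Key "kjvaeh" = 6b 6a 76 61 65 68 is 6 bytes ≤ B = 7; zero-pad to 7 bytes: K' = 6b 6a 76 61 65 68 00.
K' ⊕ ipad = 5d 5c 40 57 53 5e 36.
Inner input = 5d 5c 40 57 53 5e 36 ∥ 82 73 33 03.
Inner hash: sum = 93+92+64+87+83+94+54+130+115+51+3 = 866; mod 256 = 98 → 62.

62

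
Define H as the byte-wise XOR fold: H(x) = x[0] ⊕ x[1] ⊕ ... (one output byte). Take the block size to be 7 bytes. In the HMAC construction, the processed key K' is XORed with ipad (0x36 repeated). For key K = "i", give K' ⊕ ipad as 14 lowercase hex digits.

5f363636363636

Key "i" = 69 is 1 byte ≤ B = 7; zero-pad to 7 bytes: K' = 69 00 00 00 00 00 00.
XOR each byte with 0x36: 69⊕36=5f, 00⊕36=36, 00⊕36=36, 00⊕36=36, 00⊕36=36, 00⊕36=36, 00⊕36=36.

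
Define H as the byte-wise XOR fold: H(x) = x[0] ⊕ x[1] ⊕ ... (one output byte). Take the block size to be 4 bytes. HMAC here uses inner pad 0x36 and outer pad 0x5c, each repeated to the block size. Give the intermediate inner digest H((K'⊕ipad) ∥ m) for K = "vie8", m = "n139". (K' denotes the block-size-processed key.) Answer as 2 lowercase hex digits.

17

Key "vie8" = 76 69 65 38 is exactly B = 4 bytes: K' = 76 69 65 38.
K' ⊕ ipad = 40 5f 53 0e.
Inner input = 40 5f 53 0e ∥ 6e 31 33 39.
Inner hash: XOR 40⊕5f⊕53⊕0e⊕6e⊕31⊕33⊕39 = 17.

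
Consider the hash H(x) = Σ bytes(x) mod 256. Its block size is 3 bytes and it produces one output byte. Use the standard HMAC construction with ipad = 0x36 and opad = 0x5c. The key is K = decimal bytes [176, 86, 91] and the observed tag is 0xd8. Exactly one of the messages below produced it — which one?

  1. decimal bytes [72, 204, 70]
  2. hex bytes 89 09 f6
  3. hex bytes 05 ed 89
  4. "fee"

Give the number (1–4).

2

Key decimal bytes [176, 86, 91] = b0 56 5b is exactly B = 3 bytes: K' = b0 56 5b.
K' ⊕ ipad = 86 60 6d; K' ⊕ opad = ec 0a 07.
m1: inner = H(86 60 6d 48 cc 46) = ad; tag = H(ec 0a 07 ad) = aa
m2: inner = H(86 60 6d 89 09 f6) = db; tag = H(ec 0a 07 db) = d8 ← matches
m3: inner = H(86 60 6d 05 ed 89) = ce; tag = H(ec 0a 07 ce) = cb
m4: inner = H(86 60 6d 66 65 65) = 83; tag = H(ec 0a 07 83) = 80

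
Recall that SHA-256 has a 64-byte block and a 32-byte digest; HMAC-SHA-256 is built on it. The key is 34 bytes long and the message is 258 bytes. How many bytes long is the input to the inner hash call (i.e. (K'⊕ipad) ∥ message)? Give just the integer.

322

Key is 34 ≤ 64 bytes, zero-padded: |K'| = 64.
Inner input = (K'⊕ipad) ∥ m → 64 + 258 = 322 bytes.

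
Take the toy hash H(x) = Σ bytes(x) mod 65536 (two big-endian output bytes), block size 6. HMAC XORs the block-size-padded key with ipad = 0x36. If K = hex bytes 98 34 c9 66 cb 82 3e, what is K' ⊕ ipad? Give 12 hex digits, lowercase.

35b036363636

Key hex bytes 98 34 c9 66 cb 82 3e is 7 bytes > B = 6, so hash it first: H(key) = 03 86, then zero-pad to 6 bytes: K' = 03 86 00 00 00 00.
XOR each byte with 0x36: 03⊕36=35, 86⊕36=b0, 00⊕36=36, 00⊕36=36, 00⊕36=36, 00⊕36=36.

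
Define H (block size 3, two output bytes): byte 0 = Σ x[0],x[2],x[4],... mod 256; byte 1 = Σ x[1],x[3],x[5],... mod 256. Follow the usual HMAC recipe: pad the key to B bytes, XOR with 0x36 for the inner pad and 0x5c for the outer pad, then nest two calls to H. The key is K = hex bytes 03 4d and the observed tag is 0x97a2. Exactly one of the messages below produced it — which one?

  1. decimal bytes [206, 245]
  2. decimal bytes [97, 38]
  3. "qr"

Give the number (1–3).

Key hex bytes 03 4d is 2 bytes ≤ B = 3; zero-pad to 3 bytes: K' = 03 4d 00.
K' ⊕ ipad = 35 7b 36; K' ⊕ opad = 5f 11 5c.
m1: inner = H(35 7b 36 ce f5) = 60 49; tag = H(5f 11 5c 60 49) = 0471
m2: inner = H(35 7b 36 61 26) = 91 dc; tag = H(5f 11 5c 91 dc) = 97a2 ← matches
m3: inner = H(35 7b 36 71 72) = dd ec; tag = H(5f 11 5c dd ec) = a7ee

2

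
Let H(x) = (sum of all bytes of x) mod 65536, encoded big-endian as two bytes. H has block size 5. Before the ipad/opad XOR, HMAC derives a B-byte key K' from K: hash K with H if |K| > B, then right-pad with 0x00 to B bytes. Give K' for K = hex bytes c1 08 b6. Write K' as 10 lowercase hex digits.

c108b60000

Key hex bytes c1 08 b6 is 3 bytes ≤ B = 5; zero-pad to 5 bytes: K' = c1 08 b6 00 00.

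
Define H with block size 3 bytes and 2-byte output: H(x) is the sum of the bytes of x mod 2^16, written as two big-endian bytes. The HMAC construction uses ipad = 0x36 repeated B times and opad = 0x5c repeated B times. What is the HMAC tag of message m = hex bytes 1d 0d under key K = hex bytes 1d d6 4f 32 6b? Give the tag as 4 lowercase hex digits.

01bd

Key hex bytes 1d d6 4f 32 6b is 5 bytes > B = 3, so hash it first: H(key) = 01 df, then zero-pad to 3 bytes: K' = 01 df 00.
K' ⊕ ipad = 37 e9 36.  K' ⊕ opad = 5d 83 5c.
Inner input = (K'⊕ipad) ∥ m = 37 e9 36 ∥ 1d 0d.
Inner hash: sum = 55+233+54+29+13 = 384 → 01 80.
Outer input = (K'⊕opad) ∥ inner = 5d 83 5c ∥ 01 80.
Outer hash (tag): sum = 93+131+92+1+128 = 445 → 01 bd.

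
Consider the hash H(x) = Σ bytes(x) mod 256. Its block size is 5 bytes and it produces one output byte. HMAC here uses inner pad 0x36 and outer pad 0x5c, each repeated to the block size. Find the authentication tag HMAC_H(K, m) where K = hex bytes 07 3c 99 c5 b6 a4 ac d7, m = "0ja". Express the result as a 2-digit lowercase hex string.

Key hex bytes 07 3c 99 c5 b6 a4 ac d7 is 8 bytes > B = 5, so hash it first: H(key) = 7e, then zero-pad to 5 bytes: K' = 7e 00 00 00 00.
K' ⊕ ipad = 48 36 36 36 36.  K' ⊕ opad = 22 5c 5c 5c 5c.
Inner input = (K'⊕ipad) ∥ m = 48 36 36 36 36 ∥ 30 6a 61.
Inner hash: sum = 72+54+54+54+54+48+106+97 = 539; mod 256 = 27 → 1b.
Outer input = (K'⊕opad) ∥ inner = 22 5c 5c 5c 5c ∥ 1b.
Outer hash (tag): sum = 34+92+92+92+92+27 = 429; mod 256 = 173 → ad.

ad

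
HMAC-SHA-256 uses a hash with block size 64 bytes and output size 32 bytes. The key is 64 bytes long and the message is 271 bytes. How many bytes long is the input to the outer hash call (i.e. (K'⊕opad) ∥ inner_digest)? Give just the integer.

Key is 64 ≤ 64 bytes, zero-padded: |K'| = 64.
Outer input = (K'⊕opad) ∥ H(inner) → 64 + 32 = 96 bytes.

96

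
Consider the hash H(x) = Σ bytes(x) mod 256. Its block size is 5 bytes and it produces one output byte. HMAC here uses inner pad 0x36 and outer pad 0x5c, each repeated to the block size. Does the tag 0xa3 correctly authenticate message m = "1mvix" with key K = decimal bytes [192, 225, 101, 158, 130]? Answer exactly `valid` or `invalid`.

Key decimal bytes [192, 225, 101, 158, 130] = c0 e1 65 9e 82 is exactly B = 5 bytes: K' = c0 e1 65 9e 82.
K' ⊕ ipad = f6 d7 53 a8 b4; K' ⊕ opad = 9c bd 39 c2 de.
Inner hash: sum = 246+215+83+168+180+49+109+118+105+120 = 1393; mod 256 = 113 → 71.
Outer hash (recomputed tag): sum = 156+189+57+194+222+113 = 931; mod 256 = 163 → a3.
Recomputed tag = a3; claimed = a3 → match.

valid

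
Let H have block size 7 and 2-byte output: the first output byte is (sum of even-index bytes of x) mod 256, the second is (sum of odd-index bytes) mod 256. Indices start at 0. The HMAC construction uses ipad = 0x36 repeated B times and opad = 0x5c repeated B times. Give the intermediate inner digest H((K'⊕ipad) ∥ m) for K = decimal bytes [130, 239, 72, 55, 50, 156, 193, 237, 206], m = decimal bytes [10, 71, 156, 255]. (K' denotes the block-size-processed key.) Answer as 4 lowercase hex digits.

Key decimal bytes [130, 239, 72, 55, 50, 156, 193, 237, 206] = 82 ef 48 37 32 9c c1 ed ce is 9 bytes > B = 7, so hash it first: H(key) = 8b af, then zero-pad to 7 bytes: K' = 8b af 00 00 00 00 00.
K' ⊕ ipad = bd 99 36 36 36 36 36.
Inner input = bd 99 36 36 36 36 36 ∥ 0a 47 9c ff.
Inner hash: even-index sum = 677 mod 256 = 165; odd-index sum = 427 mod 256 = 171 → a5 ab.

a5ab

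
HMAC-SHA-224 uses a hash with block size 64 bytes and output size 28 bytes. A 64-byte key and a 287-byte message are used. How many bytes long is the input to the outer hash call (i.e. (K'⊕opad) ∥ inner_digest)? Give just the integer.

Key is 64 ≤ 64 bytes, zero-padded: |K'| = 64.
Outer input = (K'⊕opad) ∥ H(inner) → 64 + 28 = 92 bytes.

92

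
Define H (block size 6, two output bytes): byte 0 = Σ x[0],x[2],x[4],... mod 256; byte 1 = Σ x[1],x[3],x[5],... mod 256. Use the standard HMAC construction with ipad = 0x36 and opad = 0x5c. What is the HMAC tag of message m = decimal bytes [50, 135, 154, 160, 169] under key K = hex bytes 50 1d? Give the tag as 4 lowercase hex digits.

0bb7

Key hex bytes 50 1d is 2 bytes ≤ B = 6; zero-pad to 6 bytes: K' = 50 1d 00 00 00 00.
K' ⊕ ipad = 66 2b 36 36 36 36.  K' ⊕ opad = 0c 41 5c 5c 5c 5c.
Inner input = (K'⊕ipad) ∥ m = 66 2b 36 36 36 36 ∥ 32 87 9a a0 a9.
Inner hash: even-index sum = 583 mod 256 = 71; odd-index sum = 446 mod 256 = 190 → 47 be.
Outer input = (K'⊕opad) ∥ inner = 0c 41 5c 5c 5c 5c ∥ 47 be.
Outer hash (tag): even-index sum = 267 mod 256 = 11; odd-index sum = 439 mod 256 = 183 → 0b b7.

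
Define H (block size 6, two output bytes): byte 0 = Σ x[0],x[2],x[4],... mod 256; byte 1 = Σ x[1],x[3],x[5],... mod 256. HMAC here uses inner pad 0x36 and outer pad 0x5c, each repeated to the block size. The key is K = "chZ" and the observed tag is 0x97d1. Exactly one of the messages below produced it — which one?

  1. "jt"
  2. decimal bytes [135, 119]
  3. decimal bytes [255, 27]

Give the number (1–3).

3

Key "chZ" = 63 68 5a is 3 bytes ≤ B = 6; zero-pad to 6 bytes: K' = 63 68 5a 00 00 00.
K' ⊕ ipad = 55 5e 6c 36 36 36; K' ⊕ opad = 3f 34 06 5c 5c 5c.
m1: inner = H(55 5e 6c 36 36 36 6a 74) = 61 3e; tag = H(3f 34 06 5c 5c 5c 61 3e) = 022a
m2: inner = H(55 5e 6c 36 36 36 87 77) = 7e 41; tag = H(3f 34 06 5c 5c 5c 7e 41) = 1f2d
m3: inner = H(55 5e 6c 36 36 36 ff 1b) = f6 e5; tag = H(3f 34 06 5c 5c 5c f6 e5) = 97d1 ← matches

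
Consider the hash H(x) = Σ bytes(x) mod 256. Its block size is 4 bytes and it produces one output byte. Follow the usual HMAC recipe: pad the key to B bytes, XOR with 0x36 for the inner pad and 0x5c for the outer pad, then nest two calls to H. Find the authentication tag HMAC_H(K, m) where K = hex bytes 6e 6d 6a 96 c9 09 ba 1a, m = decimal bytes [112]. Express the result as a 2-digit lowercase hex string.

Key hex bytes 6e 6d 6a 96 c9 09 ba 1a is 8 bytes > B = 4, so hash it first: H(key) = 81, then zero-pad to 4 bytes: K' = 81 00 00 00.
K' ⊕ ipad = b7 36 36 36.  K' ⊕ opad = dd 5c 5c 5c.
Inner input = (K'⊕ipad) ∥ m = b7 36 36 36 ∥ 70.
Inner hash: sum = 183+54+54+54+112 = 457; mod 256 = 201 → c9.
Outer input = (K'⊕opad) ∥ inner = dd 5c 5c 5c ∥ c9.
Outer hash (tag): sum = 221+92+92+92+201 = 698; mod 256 = 186 → ba.

ba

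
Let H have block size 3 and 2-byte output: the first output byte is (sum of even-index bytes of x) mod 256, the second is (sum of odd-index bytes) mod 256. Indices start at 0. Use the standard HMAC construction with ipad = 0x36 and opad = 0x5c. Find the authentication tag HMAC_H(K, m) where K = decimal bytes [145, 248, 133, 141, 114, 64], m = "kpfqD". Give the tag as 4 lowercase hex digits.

386e

Key decimal bytes [145, 248, 133, 141, 114, 64] = 91 f8 85 8d 72 40 is 6 bytes > B = 3, so hash it first: H(key) = 88 c5, then zero-pad to 3 bytes: K' = 88 c5 00.
K' ⊕ ipad = be f3 36.  K' ⊕ opad = d4 99 5c.
Inner input = (K'⊕ipad) ∥ m = be f3 36 ∥ 6b 70 66 71 44.
Inner hash: even-index sum = 469 mod 256 = 213; odd-index sum = 520 mod 256 = 8 → d5 08.
Outer input = (K'⊕opad) ∥ inner = d4 99 5c ∥ d5 08.
Outer hash (tag): even-index sum = 312 mod 256 = 56; odd-index sum = 366 mod 256 = 110 → 38 6e.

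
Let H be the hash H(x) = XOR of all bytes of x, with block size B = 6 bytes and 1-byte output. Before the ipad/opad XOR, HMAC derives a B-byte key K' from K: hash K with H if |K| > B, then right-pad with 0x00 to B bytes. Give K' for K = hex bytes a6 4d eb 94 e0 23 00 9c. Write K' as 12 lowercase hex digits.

|K| = 8 > B = 6, so first hash the key.
H(K): XOR a6⊕4d⊕eb⊕94⊕e0⊕23⊕00⊕9c = cb.
Zero-pad H(K) = cb to 6 bytes: K' = cb 00 00 00 00 00.

cb0000000000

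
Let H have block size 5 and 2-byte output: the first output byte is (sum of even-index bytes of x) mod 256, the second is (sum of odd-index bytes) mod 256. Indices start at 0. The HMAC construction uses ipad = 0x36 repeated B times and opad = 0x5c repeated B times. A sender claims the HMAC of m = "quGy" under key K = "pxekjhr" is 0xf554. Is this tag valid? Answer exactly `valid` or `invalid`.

invalid

Key "pxekjhr" = 70 78 65 6b 6a 68 72 is 7 bytes > B = 5, so hash it first: H(key) = b1 4b, then zero-pad to 5 bytes: K' = b1 4b 00 00 00.
K' ⊕ ipad = 87 7d 36 36 36; K' ⊕ opad = ed 17 5c 5c 5c.
Inner hash: even-index sum = 481 mod 256 = 225; odd-index sum = 363 mod 256 = 107 → e1 6b.
Outer hash (recomputed tag): even-index sum = 528 mod 256 = 16; odd-index sum = 340 mod 256 = 84 → 10 54.
Recomputed tag = 1054; claimed = f554 → mismatch.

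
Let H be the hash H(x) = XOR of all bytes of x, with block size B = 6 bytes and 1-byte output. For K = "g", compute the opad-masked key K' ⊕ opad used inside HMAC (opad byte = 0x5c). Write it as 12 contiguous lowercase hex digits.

3b5c5c5c5c5c

Key "g" = 67 is 1 byte ≤ B = 6; zero-pad to 6 bytes: K' = 67 00 00 00 00 00.
XOR each byte with 0x5c: 67⊕5c=3b, 00⊕5c=5c, 00⊕5c=5c, 00⊕5c=5c, 00⊕5c=5c, 00⊕5c=5c.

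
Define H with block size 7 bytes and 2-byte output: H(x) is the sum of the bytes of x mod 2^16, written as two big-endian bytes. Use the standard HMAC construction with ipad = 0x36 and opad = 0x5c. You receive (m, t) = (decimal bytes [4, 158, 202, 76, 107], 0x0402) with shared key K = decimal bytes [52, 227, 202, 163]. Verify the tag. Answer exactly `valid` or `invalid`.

Key decimal bytes [52, 227, 202, 163] = 34 e3 ca a3 is 4 bytes ≤ B = 7; zero-pad to 7 bytes: K' = 34 e3 ca a3 00 00 00.
K' ⊕ ipad = 02 d5 fc 95 36 36 36; K' ⊕ opad = 68 bf 96 ff 5c 5c 5c.
Inner hash: sum = 2+213+252+149+54+54+54+4+158+202+76+107 = 1325 → 05 2d.
Outer hash (recomputed tag): sum = 104+191+150+255+92+92+92+5+45 = 1026 → 04 02.
Recomputed tag = 0402; claimed = 0402 → match.

valid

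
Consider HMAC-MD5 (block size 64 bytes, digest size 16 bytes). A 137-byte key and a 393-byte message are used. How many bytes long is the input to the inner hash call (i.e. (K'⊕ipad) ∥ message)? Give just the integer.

Key is 137 > 64 bytes, so it is hashed to 16 bytes then zero-padded to 64: |K'| = 64.
Inner input = (K'⊕ipad) ∥ m → 64 + 393 = 457 bytes.

457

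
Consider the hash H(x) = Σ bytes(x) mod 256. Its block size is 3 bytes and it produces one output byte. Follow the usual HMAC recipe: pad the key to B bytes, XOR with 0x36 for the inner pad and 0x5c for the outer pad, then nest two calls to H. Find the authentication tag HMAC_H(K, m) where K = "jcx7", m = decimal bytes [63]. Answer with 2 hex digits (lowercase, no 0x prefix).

Key "jcx7" = 6a 63 78 37 is 4 bytes > B = 3, so hash it first: H(key) = 7c, then zero-pad to 3 bytes: K' = 7c 00 00.
K' ⊕ ipad = 4a 36 36.  K' ⊕ opad = 20 5c 5c.
Inner input = (K'⊕ipad) ∥ m = 4a 36 36 ∥ 3f.
Inner hash: sum = 74+54+54+63 = 245 → f5.
Outer input = (K'⊕opad) ∥ inner = 20 5c 5c ∥ f5.
Outer hash (tag): sum = 32+92+92+245 = 461; mod 256 = 205 → cd.

cd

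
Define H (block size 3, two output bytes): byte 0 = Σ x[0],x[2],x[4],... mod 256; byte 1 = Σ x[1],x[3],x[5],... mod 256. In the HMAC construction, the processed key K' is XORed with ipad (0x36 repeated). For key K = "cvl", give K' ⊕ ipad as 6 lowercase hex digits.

Key "cvl" = 63 76 6c is exactly B = 3 bytes: K' = 63 76 6c.
XOR each byte with 0x36: 63⊕36=55, 76⊕36=40, 6c⊕36=5a.

55405a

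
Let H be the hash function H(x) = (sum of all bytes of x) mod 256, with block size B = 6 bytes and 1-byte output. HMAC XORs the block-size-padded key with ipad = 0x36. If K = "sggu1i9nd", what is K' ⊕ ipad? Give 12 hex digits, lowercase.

Key "sggu1i9nd" = 73 67 67 75 31 69 39 6e 64 is 9 bytes > B = 6, so hash it first: H(key) = 5b, then zero-pad to 6 bytes: K' = 5b 00 00 00 00 00.
XOR each byte with 0x36: 5b⊕36=6d, 00⊕36=36, 00⊕36=36, 00⊕36=36, 00⊕36=36, 00⊕36=36.

6d3636363636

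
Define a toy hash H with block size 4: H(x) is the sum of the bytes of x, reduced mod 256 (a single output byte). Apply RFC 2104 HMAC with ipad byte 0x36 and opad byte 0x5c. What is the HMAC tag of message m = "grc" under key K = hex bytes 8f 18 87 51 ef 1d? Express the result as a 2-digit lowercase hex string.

86

Key hex bytes 8f 18 87 51 ef 1d is 6 bytes > B = 4, so hash it first: H(key) = 8b, then zero-pad to 4 bytes: K' = 8b 00 00 00.
K' ⊕ ipad = bd 36 36 36.  K' ⊕ opad = d7 5c 5c 5c.
Inner input = (K'⊕ipad) ∥ m = bd 36 36 36 ∥ 67 72 63.
Inner hash: sum = 189+54+54+54+103+114+99 = 667; mod 256 = 155 → 9b.
Outer input = (K'⊕opad) ∥ inner = d7 5c 5c 5c ∥ 9b.
Outer hash (tag): sum = 215+92+92+92+155 = 646; mod 256 = 134 → 86.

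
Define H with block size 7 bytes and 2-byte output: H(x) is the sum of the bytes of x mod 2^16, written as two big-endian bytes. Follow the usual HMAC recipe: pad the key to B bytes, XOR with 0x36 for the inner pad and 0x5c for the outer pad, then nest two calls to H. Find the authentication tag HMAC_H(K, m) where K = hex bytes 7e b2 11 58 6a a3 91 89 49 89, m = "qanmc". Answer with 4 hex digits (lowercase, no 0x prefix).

Key hex bytes 7e b2 11 58 6a a3 91 89 49 89 is 10 bytes > B = 7, so hash it first: H(key) = 04 92, then zero-pad to 7 bytes: K' = 04 92 00 00 00 00 00.
K' ⊕ ipad = 32 a4 36 36 36 36 36.  K' ⊕ opad = 58 ce 5c 5c 5c 5c 5c.
Inner input = (K'⊕ipad) ∥ m = 32 a4 36 36 36 36 36 ∥ 71 61 6e 6d 63.
Inner hash: sum = 50+164+54+54+54+54+54+113+97+110+109+99 = 1012 → 03 f4.
Outer input = (K'⊕opad) ∥ inner = 58 ce 5c 5c 5c 5c 5c ∥ 03 f4.
Outer hash (tag): sum = 88+206+92+92+92+92+92+3+244 = 1001 → 03 e9.

03e9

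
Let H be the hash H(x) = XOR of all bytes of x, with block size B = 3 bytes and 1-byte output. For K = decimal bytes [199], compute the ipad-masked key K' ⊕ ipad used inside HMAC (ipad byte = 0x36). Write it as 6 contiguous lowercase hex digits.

Key decimal bytes [199] = c7 is 1 byte ≤ B = 3; zero-pad to 3 bytes: K' = c7 00 00.
XOR each byte with 0x36: c7⊕36=f1, 00⊕36=36, 00⊕36=36.

f13636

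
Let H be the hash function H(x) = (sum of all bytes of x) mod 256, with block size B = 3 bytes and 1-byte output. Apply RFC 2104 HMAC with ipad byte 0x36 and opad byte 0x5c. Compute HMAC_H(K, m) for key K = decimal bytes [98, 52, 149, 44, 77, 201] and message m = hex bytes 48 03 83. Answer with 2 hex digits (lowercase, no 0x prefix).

7e

Key decimal bytes [98, 52, 149, 44, 77, 201] = 62 34 95 2c 4d c9 is 6 bytes > B = 3, so hash it first: H(key) = 6d, then zero-pad to 3 bytes: K' = 6d 00 00.
K' ⊕ ipad = 5b 36 36.  K' ⊕ opad = 31 5c 5c.
Inner input = (K'⊕ipad) ∥ m = 5b 36 36 ∥ 48 03 83.
Inner hash: sum = 91+54+54+72+3+131 = 405; mod 256 = 149 → 95.
Outer input = (K'⊕opad) ∥ inner = 31 5c 5c ∥ 95.
Outer hash (tag): sum = 49+92+92+149 = 382; mod 256 = 126 → 7e.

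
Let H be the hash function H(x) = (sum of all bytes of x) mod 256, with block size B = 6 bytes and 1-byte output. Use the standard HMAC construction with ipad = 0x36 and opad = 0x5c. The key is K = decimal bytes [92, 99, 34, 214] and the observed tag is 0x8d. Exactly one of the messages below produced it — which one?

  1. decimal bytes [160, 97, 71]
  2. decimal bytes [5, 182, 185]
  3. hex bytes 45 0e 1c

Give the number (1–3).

Key decimal bytes [92, 99, 34, 214] = 5c 63 22 d6 is 4 bytes ≤ B = 6; zero-pad to 6 bytes: K' = 5c 63 22 d6 00 00.
K' ⊕ ipad = 6a 55 14 e0 36 36; K' ⊕ opad = 00 3f 7e 8a 5c 5c.
m1: inner = H(6a 55 14 e0 36 36 a0 61 47) = 67; tag = H(00 3f 7e 8a 5c 5c 67) = 66
m2: inner = H(6a 55 14 e0 36 36 05 b6 b9) = 93; tag = H(00 3f 7e 8a 5c 5c 93) = 92
m3: inner = H(6a 55 14 e0 36 36 45 0e 1c) = 8e; tag = H(00 3f 7e 8a 5c 5c 8e) = 8d ← matches

3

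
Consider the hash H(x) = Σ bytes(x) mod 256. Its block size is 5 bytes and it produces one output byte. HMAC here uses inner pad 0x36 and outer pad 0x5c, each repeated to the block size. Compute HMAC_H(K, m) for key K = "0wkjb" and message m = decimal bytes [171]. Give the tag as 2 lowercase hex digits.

Key "0wkjb" = 30 77 6b 6a 62 is exactly B = 5 bytes: K' = 30 77 6b 6a 62.
K' ⊕ ipad = 06 41 5d 5c 54.  K' ⊕ opad = 6c 2b 37 36 3e.
Inner input = (K'⊕ipad) ∥ m = 06 41 5d 5c 54 ∥ ab.
Inner hash: sum = 6+65+93+92+84+171 = 511; mod 256 = 255 → ff.
Outer input = (K'⊕opad) ∥ inner = 6c 2b 37 36 3e ∥ ff.
Outer hash (tag): sum = 108+43+55+54+62+255 = 577; mod 256 = 65 → 41.

41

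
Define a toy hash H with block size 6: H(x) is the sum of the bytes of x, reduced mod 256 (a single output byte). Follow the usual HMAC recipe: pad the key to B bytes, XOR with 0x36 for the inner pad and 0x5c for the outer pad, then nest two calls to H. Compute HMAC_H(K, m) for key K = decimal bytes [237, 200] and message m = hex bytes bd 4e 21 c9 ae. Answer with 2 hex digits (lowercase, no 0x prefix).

09

Key decimal bytes [237, 200] = ed c8 is 2 bytes ≤ B = 6; zero-pad to 6 bytes: K' = ed c8 00 00 00 00.
K' ⊕ ipad = db fe 36 36 36 36.  K' ⊕ opad = b1 94 5c 5c 5c 5c.
Inner input = (K'⊕ipad) ∥ m = db fe 36 36 36 36 ∥ bd 4e 21 c9 ae.
Inner hash: sum = 219+254+54+54+54+54+189+78+33+201+174 = 1364; mod 256 = 84 → 54.
Outer input = (K'⊕opad) ∥ inner = b1 94 5c 5c 5c 5c ∥ 54.
Outer hash (tag): sum = 177+148+92+92+92+92+84 = 777; mod 256 = 9 → 09.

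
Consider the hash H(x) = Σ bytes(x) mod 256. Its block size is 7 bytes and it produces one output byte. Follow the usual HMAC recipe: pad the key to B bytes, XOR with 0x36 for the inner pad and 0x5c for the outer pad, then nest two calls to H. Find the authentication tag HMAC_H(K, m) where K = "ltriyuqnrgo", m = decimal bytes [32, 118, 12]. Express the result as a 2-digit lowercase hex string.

80

Key "ltriyuqnrgo" = 6c 74 72 69 79 75 71 6e 72 67 6f is 11 bytes > B = 7, so hash it first: H(key) = d0, then zero-pad to 7 bytes: K' = d0 00 00 00 00 00 00.
K' ⊕ ipad = e6 36 36 36 36 36 36.  K' ⊕ opad = 8c 5c 5c 5c 5c 5c 5c.
Inner input = (K'⊕ipad) ∥ m = e6 36 36 36 36 36 36 ∥ 20 76 0c.
Inner hash: sum = 230+54+54+54+54+54+54+32+118+12 = 716; mod 256 = 204 → cc.
Outer input = (K'⊕opad) ∥ inner = 8c 5c 5c 5c 5c 5c 5c ∥ cc.
Outer hash (tag): sum = 140+92+92+92+92+92+92+204 = 896; mod 256 = 128 → 80.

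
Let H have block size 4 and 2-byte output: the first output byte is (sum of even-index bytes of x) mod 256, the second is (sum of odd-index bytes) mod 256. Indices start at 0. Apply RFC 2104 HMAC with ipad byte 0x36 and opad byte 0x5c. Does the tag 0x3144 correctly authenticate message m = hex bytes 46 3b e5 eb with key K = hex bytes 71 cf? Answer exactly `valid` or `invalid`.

valid

Key hex bytes 71 cf is 2 bytes ≤ B = 4; zero-pad to 4 bytes: K' = 71 cf 00 00.
K' ⊕ ipad = 47 f9 36 36; K' ⊕ opad = 2d 93 5c 5c.
Inner hash: even-index sum = 424 mod 256 = 168; odd-index sum = 597 mod 256 = 85 → a8 55.
Outer hash (recomputed tag): even-index sum = 305 mod 256 = 49; odd-index sum = 324 mod 256 = 68 → 31 44.
Recomputed tag = 3144; claimed = 3144 → match.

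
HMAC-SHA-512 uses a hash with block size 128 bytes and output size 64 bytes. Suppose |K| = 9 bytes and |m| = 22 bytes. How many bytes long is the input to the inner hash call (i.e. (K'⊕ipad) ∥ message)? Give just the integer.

Key is 9 ≤ 128 bytes, zero-padded: |K'| = 128.
Inner input = (K'⊕ipad) ∥ m → 128 + 22 = 150 bytes.

150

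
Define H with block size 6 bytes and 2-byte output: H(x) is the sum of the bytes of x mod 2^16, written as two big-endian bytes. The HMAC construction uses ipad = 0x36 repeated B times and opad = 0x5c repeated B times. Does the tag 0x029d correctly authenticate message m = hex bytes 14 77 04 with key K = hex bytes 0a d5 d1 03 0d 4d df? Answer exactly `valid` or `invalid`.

invalid

Key hex bytes 0a d5 d1 03 0d 4d df is 7 bytes > B = 6, so hash it first: H(key) = 02 ec, then zero-pad to 6 bytes: K' = 02 ec 00 00 00 00.
K' ⊕ ipad = 34 da 36 36 36 36; K' ⊕ opad = 5e b0 5c 5c 5c 5c.
Inner hash: sum = 52+218+54+54+54+54+20+119+4 = 629 → 02 75.
Outer hash (recomputed tag): sum = 94+176+92+92+92+92+2+117 = 757 → 02 f5.
Recomputed tag = 02f5; claimed = 029d → mismatch.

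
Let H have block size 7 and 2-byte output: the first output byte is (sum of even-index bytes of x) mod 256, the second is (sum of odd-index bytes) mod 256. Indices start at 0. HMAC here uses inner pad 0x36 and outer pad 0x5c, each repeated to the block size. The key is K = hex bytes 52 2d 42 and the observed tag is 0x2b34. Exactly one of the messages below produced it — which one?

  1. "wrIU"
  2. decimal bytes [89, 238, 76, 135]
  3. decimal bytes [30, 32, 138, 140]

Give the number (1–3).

Key hex bytes 52 2d 42 is 3 bytes ≤ B = 7; zero-pad to 7 bytes: K' = 52 2d 42 00 00 00 00.
K' ⊕ ipad = 64 1b 74 36 36 36 36; K' ⊕ opad = 0e 71 1e 5c 5c 5c 5c.
m1: inner = H(64 1b 74 36 36 36 36 77 72 49 55) = 0b 47; tag = H(0e 71 1e 5c 5c 5c 5c 0b 47) = 2b34 ← matches
m2: inner = H(64 1b 74 36 36 36 36 59 ee 4c 87) = b9 2c; tag = H(0e 71 1e 5c 5c 5c 5c b9 2c) = 10e2
m3: inner = H(64 1b 74 36 36 36 36 1e 20 8a 8c) = f0 2f; tag = H(0e 71 1e 5c 5c 5c 5c f0 2f) = 1319

1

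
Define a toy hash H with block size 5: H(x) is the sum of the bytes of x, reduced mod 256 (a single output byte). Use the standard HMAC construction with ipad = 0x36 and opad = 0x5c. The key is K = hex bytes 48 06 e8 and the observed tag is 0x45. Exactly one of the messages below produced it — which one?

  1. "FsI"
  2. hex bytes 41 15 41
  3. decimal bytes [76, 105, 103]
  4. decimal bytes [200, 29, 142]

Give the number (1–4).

4

Key hex bytes 48 06 e8 is 3 bytes ≤ B = 5; zero-pad to 5 bytes: K' = 48 06 e8 00 00.
K' ⊕ ipad = 7e 30 de 36 36; K' ⊕ opad = 14 5a b4 5c 5c.
m1: inner = H(7e 30 de 36 36 46 73 49) = fa; tag = H(14 5a b4 5c 5c fa) = d4
m2: inner = H(7e 30 de 36 36 41 15 41) = 8f; tag = H(14 5a b4 5c 5c 8f) = 69
m3: inner = H(7e 30 de 36 36 4c 69 67) = 14; tag = H(14 5a b4 5c 5c 14) = ee
m4: inner = H(7e 30 de 36 36 c8 1d 8e) = 6b; tag = H(14 5a b4 5c 5c 6b) = 45 ← matches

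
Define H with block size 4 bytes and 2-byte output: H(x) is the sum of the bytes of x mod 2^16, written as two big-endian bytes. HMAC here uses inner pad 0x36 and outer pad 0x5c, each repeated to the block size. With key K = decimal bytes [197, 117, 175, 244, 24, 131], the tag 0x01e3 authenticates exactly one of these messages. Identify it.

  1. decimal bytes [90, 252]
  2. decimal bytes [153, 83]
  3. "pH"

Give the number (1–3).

3

Key decimal bytes [197, 117, 175, 244, 24, 131] = c5 75 af f4 18 83 is 6 bytes > B = 4, so hash it first: H(key) = 03 78, then zero-pad to 4 bytes: K' = 03 78 00 00.
K' ⊕ ipad = 35 4e 36 36; K' ⊕ opad = 5f 24 5c 5c.
m1: inner = H(35 4e 36 36 5a fc) = 02 45; tag = H(5f 24 5c 5c 02 45) = 0182
m2: inner = H(35 4e 36 36 99 53) = 01 db; tag = H(5f 24 5c 5c 01 db) = 0217
m3: inner = H(35 4e 36 36 70 48) = 01 a7; tag = H(5f 24 5c 5c 01 a7) = 01e3 ← matches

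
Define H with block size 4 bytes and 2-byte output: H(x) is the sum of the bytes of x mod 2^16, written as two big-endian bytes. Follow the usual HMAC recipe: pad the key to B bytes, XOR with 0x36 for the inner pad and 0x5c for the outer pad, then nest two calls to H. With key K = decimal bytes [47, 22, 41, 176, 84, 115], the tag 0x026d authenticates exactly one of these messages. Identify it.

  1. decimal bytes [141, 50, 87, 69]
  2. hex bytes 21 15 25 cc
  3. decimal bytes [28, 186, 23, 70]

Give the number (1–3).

Key decimal bytes [47, 22, 41, 176, 84, 115] = 2f 16 29 b0 54 73 is 6 bytes > B = 4, so hash it first: H(key) = 01 e5, then zero-pad to 4 bytes: K' = 01 e5 00 00.
K' ⊕ ipad = 37 d3 36 36; K' ⊕ opad = 5d b9 5c 5c.
m1: inner = H(37 d3 36 36 8d 32 57 45) = 02 d1; tag = H(5d b9 5c 5c 02 d1) = 02a1
m2: inner = H(37 d3 36 36 21 15 25 cc) = 02 9d; tag = H(5d b9 5c 5c 02 9d) = 026d ← matches
m3: inner = H(37 d3 36 36 1c ba 17 46) = 02 a9; tag = H(5d b9 5c 5c 02 a9) = 0279

2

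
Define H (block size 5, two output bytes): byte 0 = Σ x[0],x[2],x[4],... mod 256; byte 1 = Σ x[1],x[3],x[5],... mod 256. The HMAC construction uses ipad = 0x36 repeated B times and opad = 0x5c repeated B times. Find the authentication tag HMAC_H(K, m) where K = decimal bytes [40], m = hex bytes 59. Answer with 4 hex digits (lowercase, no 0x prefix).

Key decimal bytes [40] = 28 is 1 byte ≤ B = 5; zero-pad to 5 bytes: K' = 28 00 00 00 00.
K' ⊕ ipad = 1e 36 36 36 36.  K' ⊕ opad = 74 5c 5c 5c 5c.
Inner input = (K'⊕ipad) ∥ m = 1e 36 36 36 36 ∥ 59.
Inner hash: even-index sum = 138 mod 256 = 138; odd-index sum = 197 mod 256 = 197 → 8a c5.
Outer input = (K'⊕opad) ∥ inner = 74 5c 5c 5c 5c ∥ 8a c5.
Outer hash (tag): even-index sum = 497 mod 256 = 241; odd-index sum = 322 mod 256 = 66 → f1 42.

f142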